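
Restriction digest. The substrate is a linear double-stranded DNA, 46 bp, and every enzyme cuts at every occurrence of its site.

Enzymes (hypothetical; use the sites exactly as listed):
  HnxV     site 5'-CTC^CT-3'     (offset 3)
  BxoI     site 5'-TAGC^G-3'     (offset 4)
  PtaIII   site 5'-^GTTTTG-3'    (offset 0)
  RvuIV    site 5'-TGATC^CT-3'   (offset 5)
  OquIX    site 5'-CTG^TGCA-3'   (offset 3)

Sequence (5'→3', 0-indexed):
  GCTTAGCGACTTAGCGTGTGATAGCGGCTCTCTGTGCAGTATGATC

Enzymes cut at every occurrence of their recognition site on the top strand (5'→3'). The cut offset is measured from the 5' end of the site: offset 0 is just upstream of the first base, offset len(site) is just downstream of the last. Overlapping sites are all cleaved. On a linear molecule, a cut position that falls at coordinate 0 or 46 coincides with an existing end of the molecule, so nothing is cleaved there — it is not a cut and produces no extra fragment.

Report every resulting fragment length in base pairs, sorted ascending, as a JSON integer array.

Per-enzyme occurrences:
  HnxV (CTCCT, off=3): no sites
  BxoI TAGCG/4: at [3, 11, 21] ⇒ [7, 15, 25]
  PtaIII (GTTTTG, off=0): no sites
  RvuIV (TGATCCT, off=5): no sites
  OquIX CTGTGCA/3: at [31] ⇒ [34]

Pooled cuts: [7, 15, 25, 34]

Fragments:
  [0,7): 7 bp
  [7,15): 8 bp
  [15,25): 10 bp
  [25,34): 9 bp
  [34,46): 12 bp

[7,8,9,10,12]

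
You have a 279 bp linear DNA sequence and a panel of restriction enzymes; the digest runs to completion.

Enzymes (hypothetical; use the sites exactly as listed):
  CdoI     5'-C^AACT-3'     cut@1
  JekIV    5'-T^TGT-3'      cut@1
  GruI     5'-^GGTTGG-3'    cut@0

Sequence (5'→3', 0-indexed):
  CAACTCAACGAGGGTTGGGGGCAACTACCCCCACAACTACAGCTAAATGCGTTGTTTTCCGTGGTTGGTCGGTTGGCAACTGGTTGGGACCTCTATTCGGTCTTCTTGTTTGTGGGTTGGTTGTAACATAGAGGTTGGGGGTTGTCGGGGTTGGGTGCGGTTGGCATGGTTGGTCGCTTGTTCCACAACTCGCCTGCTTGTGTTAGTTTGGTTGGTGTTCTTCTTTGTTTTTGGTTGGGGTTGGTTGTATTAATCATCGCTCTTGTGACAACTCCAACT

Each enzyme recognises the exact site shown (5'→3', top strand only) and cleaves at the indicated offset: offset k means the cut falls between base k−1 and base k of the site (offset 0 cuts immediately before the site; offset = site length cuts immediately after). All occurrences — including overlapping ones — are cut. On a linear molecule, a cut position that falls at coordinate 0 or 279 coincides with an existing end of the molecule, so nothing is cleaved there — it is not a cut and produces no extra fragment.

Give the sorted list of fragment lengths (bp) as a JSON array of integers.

Scan for sites:
  CdoI (CAACT, off=1): starts [0, 21, 33, 76, 185, 268, 274] → cuts [1, 22, 34, 77, 186, 269, 275]
  JekIV (TTGT, off=1): starts [51, 105, 109, 120, 141, 177, 197, 224, 244, 262] → cuts [52, 106, 110, 121, 142, 178, 198, 225, 245, 263]
  GruI (GGTTGG, off=0): starts [12, 62, 70, 81, 114, 132, 148, 158, 167, 209, 232, 238] → cuts [12, 62, 70, 81, 114, 132, 148, 158, 167, 209, 232, 238]

All cut coordinates (distinct, sorted): [1, 12, 22, 34, 52, 62, 70, 77, 81, 106, 110, 114, 121, 132, 142, 148, 158, 167, 178, 186, 198, 209, 225, 232, 238, 245, 263, 269, 275]

Fragments:
  [0,1): 1 bp
  [1,12): 11 bp
  [12,22): 10 bp
  [22,34): 12 bp
  [34,52): 18 bp
  [52,62): 10 bp
  [62,70): 8 bp
  [70,77): 7 bp
  [77,81): 4 bp
  [81,106): 25 bp
  [106,110): 4 bp
  [110,114): 4 bp
  [114,121): 7 bp
  [121,132): 11 bp
  [132,142): 10 bp
  [142,148): 6 bp
  [148,158): 10 bp
  [158,167): 9 bp
  [167,178): 11 bp
  [178,186): 8 bp
  [186,198): 12 bp
  [198,209): 11 bp
  [209,225): 16 bp
  [225,232): 7 bp
  [232,238): 6 bp
  [238,245): 7 bp
  [245,263): 18 bp
  [263,269): 6 bp
  [269,275): 6 bp
  [275,279): 4 bp

[1,4,4,4,4,6,6,6,6,7,7,7,7,8,8,9,10,10,10,10,11,11,11,11,12,12,16,18,18,25]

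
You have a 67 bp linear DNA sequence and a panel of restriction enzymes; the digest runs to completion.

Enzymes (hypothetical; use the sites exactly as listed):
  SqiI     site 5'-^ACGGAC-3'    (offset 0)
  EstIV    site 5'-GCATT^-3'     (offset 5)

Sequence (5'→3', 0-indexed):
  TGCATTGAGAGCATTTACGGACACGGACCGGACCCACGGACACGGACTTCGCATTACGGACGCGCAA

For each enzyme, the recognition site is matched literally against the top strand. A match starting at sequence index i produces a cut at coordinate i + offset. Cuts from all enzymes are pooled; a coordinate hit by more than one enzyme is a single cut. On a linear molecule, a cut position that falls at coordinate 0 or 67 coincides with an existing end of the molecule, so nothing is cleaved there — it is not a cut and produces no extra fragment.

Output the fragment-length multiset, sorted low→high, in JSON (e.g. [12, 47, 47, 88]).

Site scan:
  SqiI ACGGAC/0: at [16, 22, 35, 41, 55] ⇒ [16, 22, 35, 41, 55]
  EstIV GCATT/5: at [1, 10, 50] ⇒ [6, 15, 55]

All cut coordinates (distinct, sorted): [6, 15, 16, 22, 35, 41, 55]

Fragments:
  [0,6): 6 bp
  [6,15): 9 bp
  [15,16): 1 bp
  [16,22): 6 bp
  [22,35): 13 bp
  [35,41): 6 bp
  [41,55): 14 bp
  [55,67): 12 bp

[1,6,6,6,9,12,13,14]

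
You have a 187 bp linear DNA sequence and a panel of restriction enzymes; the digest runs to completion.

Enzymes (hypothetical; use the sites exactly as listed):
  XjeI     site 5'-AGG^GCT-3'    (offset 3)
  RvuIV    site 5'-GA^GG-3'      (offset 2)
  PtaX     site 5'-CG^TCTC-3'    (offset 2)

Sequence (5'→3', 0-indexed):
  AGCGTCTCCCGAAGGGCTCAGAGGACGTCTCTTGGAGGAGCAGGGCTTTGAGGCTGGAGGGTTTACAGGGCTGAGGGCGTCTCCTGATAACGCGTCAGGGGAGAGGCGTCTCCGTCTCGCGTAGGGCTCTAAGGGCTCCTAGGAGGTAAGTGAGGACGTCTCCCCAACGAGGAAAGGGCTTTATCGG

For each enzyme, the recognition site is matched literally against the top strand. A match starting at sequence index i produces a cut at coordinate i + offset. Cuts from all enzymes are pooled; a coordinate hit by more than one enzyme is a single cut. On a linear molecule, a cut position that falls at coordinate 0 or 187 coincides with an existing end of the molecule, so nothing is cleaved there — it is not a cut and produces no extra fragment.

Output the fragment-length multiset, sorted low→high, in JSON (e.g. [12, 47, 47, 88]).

[4,4,5,5,5,5,6,7,7,7,7,8,9,9,9,10,10,11,11,11,12,25]

Site scan:
  XjeI AGGGCT/3: at [12, 41, 66, 122, 131, 174] ⇒ [15, 44, 69, 125, 134, 177]
  RvuIV GAGG/2: at [20, 34, 49, 56, 72, 102, 142, 151, 168] ⇒ [22, 36, 51, 58, 74, 104, 144, 153, 170]
  PtaX CGTCTC/2: at [2, 25, 77, 106, 112, 156] ⇒ [4, 27, 79, 108, 114, 158]

Pooled cuts: [4, 15, 22, 27, 36, 44, 51, 58, 69, 74, 79, 104, 108, 114, 125, 134, 144, 153, 158, 170, 177]

Fragments:
  [0,4): 4 bp
  [4,15): 11 bp
  [15,22): 7 bp
  [22,27): 5 bp
  [27,36): 9 bp
  [36,44): 8 bp
  [44,51): 7 bp
  [51,58): 7 bp
  [58,69): 11 bp
  [69,74): 5 bp
  [74,79): 5 bp
  [79,104): 25 bp
  [104,108): 4 bp
  [108,114): 6 bp
  [114,125): 11 bp
  [125,134): 9 bp
  [134,144): 10 bp
  [144,153): 9 bp
  [153,158): 5 bp
  [158,170): 12 bp
  [170,177): 7 bp
  [177,187): 10 bp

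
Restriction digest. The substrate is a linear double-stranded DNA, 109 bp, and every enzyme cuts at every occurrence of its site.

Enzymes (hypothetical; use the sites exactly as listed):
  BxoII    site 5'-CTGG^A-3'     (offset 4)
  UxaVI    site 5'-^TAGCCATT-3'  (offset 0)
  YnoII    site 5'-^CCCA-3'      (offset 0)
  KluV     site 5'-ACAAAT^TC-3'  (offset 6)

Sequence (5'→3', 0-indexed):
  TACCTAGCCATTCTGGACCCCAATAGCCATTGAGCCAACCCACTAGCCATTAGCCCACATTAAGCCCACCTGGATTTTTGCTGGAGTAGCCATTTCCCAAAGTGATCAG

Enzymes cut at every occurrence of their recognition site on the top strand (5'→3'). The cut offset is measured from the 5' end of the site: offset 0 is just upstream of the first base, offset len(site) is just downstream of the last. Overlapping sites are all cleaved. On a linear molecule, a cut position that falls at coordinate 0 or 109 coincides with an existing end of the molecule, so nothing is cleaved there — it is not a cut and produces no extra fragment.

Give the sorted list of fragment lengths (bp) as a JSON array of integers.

Site scan:
  BxoII CTGGA/4: at [12, 69, 80] ⇒ [16, 73, 84]
  UxaVI TAGCCATT/0: at [4, 23, 43, 86] ⇒ [4, 23, 43, 86]
  YnoII CCCA/0: at [18, 38, 53, 64, 95] ⇒ [18, 38, 53, 64, 95]
  KluV (ACAAATTC, off=6): no sites

All cut coordinates (distinct, sorted): [4, 16, 18, 23, 38, 43, 53, 64, 73, 84, 86, 95]

Fragment lengths:
  [0,4): 4 bp
  [4,16): 12 bp
  [16,18): 2 bp
  [18,23): 5 bp
  [23,38): 15 bp
  [38,43): 5 bp
  [43,53): 10 bp
  [53,64): 11 bp
  [64,73): 9 bp
  [73,84): 11 bp
  [84,86): 2 bp
  [86,95): 9 bp
  [95,109): 14 bp

[2,2,4,5,5,9,9,10,11,11,12,14,15]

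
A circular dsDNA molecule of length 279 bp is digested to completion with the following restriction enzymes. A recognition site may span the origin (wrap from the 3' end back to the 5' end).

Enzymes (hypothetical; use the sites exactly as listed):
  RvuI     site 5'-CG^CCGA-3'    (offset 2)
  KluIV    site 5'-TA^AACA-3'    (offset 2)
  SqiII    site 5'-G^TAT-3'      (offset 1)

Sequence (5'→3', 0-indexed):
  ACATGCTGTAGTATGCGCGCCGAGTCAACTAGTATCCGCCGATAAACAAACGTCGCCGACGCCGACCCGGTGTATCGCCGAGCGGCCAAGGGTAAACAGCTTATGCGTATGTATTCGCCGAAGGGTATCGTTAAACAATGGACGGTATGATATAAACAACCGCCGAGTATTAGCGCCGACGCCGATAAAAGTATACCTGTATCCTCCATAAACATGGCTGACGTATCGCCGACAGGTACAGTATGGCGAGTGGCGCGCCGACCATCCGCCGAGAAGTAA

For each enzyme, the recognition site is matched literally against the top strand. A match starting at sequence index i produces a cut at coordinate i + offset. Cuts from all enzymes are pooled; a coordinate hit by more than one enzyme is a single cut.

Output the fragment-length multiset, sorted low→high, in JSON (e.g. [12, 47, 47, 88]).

[4,5,5,5,6,6,6,6,6,8,8,8,8,8,8,9,10,10,11,11,11,11,12,12,13,13,13,13,16,17]

Site scan:
  RvuI CGCCGA/2: at [17, 36, 53, 59, 75, 115, 160, 173, 179, 226, 255, 266] ⇒ [19, 38, 55, 61, 77, 117, 162, 175, 181, 228, 257, 268]
  KluIV TAAACA/2: at [42, 92, 131, 152, 208, 276] ⇒ [44, 94, 133, 154, 210, 278]
  SqiII GTAT/1: at [10, 31, 71, 106, 110, 124, 144, 166, 190, 198, 222, 240] ⇒ [11, 32, 72, 107, 111, 125, 145, 167, 191, 199, 223, 241]

Pooled cuts: [11, 19, 32, 38, 44, 55, 61, 72, 77, 94, 107, 111, 117, 125, 133, 145, 154, 162, 167, 175, 181, 191, 199, 210, 223, 228, 241, 257, 268, 278]

Fragments:
  11→19: 8 bp
  19→32: 13 bp
  32→38: 6 bp
  38→44: 6 bp
  44→55: 11 bp
  55→61: 6 bp
  61→72: 11 bp
  72→77: 5 bp
  77→94: 17 bp
  94→107: 13 bp
  107→111: 4 bp
  111→117: 6 bp
  117→125: 8 bp
  125→133: 8 bp
  133→145: 12 bp
  145→154: 9 bp
  154→162: 8 bp
  162→167: 5 bp
  167→175: 8 bp
  175→181: 6 bp
  181→191: 10 bp
  191→199: 8 bp
  199→210: 11 bp
  210→223: 13 bp
  223→228: 5 bp
  228→241: 13 bp
  241→257: 16 bp
  257→268: 11 bp
  268→278: 10 bp
  278→11 (wrap): 279-278+11 = 12 bp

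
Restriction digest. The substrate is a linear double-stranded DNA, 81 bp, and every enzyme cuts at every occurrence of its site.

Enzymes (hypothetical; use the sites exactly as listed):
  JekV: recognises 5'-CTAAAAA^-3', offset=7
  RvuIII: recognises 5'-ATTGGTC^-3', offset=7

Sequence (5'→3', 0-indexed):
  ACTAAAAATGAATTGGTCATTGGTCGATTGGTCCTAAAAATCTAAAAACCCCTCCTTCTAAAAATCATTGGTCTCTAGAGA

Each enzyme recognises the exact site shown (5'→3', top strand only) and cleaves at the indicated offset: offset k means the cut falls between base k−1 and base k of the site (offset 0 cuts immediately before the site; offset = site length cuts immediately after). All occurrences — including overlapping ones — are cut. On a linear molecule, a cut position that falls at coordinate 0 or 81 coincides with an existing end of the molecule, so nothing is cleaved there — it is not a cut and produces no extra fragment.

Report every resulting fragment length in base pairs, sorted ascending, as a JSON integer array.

Site scan:
  JekV CTAAAAA/7: at [1, 33, 41, 57] ⇒ [8, 40, 48, 64]
  RvuIII ATTGGTC/7: at [11, 18, 26, 66] ⇒ [18, 25, 33, 73]

Pooled cuts: [8, 18, 25, 33, 40, 48, 64, 73]

Fragment lengths:
  [0,8): 8 bp
  [8,18): 10 bp
  [18,25): 7 bp
  [25,33): 8 bp
  [33,40): 7 bp
  [40,48): 8 bp
  [48,64): 16 bp
  [64,73): 9 bp
  [73,81): 8 bp

[7,7,8,8,8,8,9,10,16]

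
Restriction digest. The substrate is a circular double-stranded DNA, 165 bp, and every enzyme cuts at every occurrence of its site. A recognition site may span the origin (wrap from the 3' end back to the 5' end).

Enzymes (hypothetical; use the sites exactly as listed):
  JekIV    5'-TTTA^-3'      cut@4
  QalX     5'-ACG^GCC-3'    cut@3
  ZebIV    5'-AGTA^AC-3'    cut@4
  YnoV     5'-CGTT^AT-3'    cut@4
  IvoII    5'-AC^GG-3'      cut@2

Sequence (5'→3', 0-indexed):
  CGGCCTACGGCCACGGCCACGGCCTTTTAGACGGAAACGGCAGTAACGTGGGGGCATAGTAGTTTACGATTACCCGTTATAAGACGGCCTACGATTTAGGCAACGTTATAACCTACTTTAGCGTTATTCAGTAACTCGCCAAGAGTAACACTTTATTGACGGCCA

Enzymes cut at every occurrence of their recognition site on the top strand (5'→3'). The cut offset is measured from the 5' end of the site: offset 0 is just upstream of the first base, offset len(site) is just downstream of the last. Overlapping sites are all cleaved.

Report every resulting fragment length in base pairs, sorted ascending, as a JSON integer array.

[1,1,1,1,1,1,3,5,5,5,5,5,6,6,7,7,8,8,8,9,12,12,13,14,21]

Per-enzyme occurrences:
  JekIV TTTA/4: at [25, 62, 94, 116, 151] ⇒ [29, 66, 98, 120, 155]
  QalX ACGGCC/3: at [6, 12, 18, 83, 158, 164] ⇒ [2, 9, 15, 21, 86, 161]
  ZebIV AGTAAC/4: at [41, 129, 143] ⇒ [45, 133, 147]
  YnoV CGTTAT/4: at [74, 103, 121] ⇒ [78, 107, 125]
  IvoII ACGG/2: at [6, 12, 18, 30, 36, 83, 158, 164] ⇒ [1, 8, 14, 20, 32, 38, 85, 160]

All cut coordinates (distinct, sorted): [1, 2, 8, 9, 14, 15, 20, 21, 29, 32, 38, 45, 66, 78, 85, 86, 98, 107, 120, 125, 133, 147, 155, 160, 161]

Fragments:
  1→2: 1 bp
  2→8: 6 bp
  8→9: 1 bp
  9→14: 5 bp
  14→15: 1 bp
  15→20: 5 bp
  20→21: 1 bp
  21→29: 8 bp
  29→32: 3 bp
  32→38: 6 bp
  38→45: 7 bp
  45→66: 21 bp
  66→78: 12 bp
  78→85: 7 bp
  85→86: 1 bp
  86→98: 12 bp
  98→107: 9 bp
  107→120: 13 bp
  120→125: 5 bp
  125→133: 8 bp
  133→147: 14 bp
  147→155: 8 bp
  155→160: 5 bp
  160→161: 1 bp
  161→1 (wrap): 165-161+1 = 5 bp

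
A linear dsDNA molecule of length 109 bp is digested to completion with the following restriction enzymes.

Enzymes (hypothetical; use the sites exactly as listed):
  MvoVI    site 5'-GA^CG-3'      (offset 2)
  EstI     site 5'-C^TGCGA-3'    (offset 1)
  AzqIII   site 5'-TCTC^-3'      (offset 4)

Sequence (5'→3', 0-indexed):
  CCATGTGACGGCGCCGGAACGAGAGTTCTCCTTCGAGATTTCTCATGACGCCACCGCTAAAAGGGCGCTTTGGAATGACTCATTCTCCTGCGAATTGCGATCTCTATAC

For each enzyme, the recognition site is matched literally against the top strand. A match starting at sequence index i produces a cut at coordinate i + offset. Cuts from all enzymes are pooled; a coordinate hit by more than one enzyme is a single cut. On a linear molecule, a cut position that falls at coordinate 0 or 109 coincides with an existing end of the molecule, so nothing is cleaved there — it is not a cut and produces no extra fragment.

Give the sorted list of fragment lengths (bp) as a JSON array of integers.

Scan for sites:
  MvoVI GACG/2: at [6, 46] ⇒ [8, 48]
  EstI CTGCGA/1: at [87] ⇒ [88]
  AzqIII TCTC/4: at [26, 40, 83, 100] ⇒ [30, 44, 87, 104]

All cut coordinates (distinct, sorted): [8, 30, 44, 48, 87, 88, 104]

Fragments:
  [0,8): 8 bp
  [8,30): 22 bp
  [30,44): 14 bp
  [44,48): 4 bp
  [48,87): 39 bp
  [87,88): 1 bp
  [88,104): 16 bp
  [104,109): 5 bp

[1,4,5,8,14,16,22,39]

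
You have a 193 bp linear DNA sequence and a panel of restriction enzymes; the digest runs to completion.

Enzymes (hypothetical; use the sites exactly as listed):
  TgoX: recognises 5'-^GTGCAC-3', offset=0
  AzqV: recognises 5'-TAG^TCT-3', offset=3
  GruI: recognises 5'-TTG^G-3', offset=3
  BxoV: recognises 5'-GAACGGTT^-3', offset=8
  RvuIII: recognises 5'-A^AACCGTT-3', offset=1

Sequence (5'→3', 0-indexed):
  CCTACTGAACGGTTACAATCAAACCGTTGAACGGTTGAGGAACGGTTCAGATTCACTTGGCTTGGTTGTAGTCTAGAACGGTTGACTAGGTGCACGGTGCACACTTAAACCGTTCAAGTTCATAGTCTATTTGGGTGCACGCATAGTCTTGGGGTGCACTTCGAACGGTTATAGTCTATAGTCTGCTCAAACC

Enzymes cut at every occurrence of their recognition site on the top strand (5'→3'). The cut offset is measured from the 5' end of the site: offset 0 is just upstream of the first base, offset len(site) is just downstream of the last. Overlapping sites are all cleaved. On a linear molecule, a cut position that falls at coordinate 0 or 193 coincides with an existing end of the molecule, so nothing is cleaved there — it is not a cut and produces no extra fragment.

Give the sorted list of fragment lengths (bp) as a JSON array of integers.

[1,2,4,5,5,6,7,7,7,7,8,11,11,12,12,12,12,14,15,17,18]

Per-enzyme occurrences:
  TgoX GTGCAC/0: at [89, 96, 134, 153] ⇒ [89, 96, 134, 153]
  AzqV TAGTCT/3: at [68, 122, 143, 171, 178] ⇒ [71, 125, 146, 174, 181]
  GruI TTGG/3: at [56, 61, 130, 148] ⇒ [59, 64, 133, 151]
  BxoV GAACGGTT/8: at [6, 28, 39, 75, 162] ⇒ [14, 36, 47, 83, 170]
  RvuIII AAACCGTT/1: at [20, 106] ⇒ [21, 107]

Pooled cuts: [14, 21, 36, 47, 59, 64, 71, 83, 89, 96, 107, 125, 133, 134, 146, 151, 153, 170, 174, 181]

Fragment lengths:
  [0,14): 14 bp
  [14,21): 7 bp
  [21,36): 15 bp
  [36,47): 11 bp
  [47,59): 12 bp
  [59,64): 5 bp
  [64,71): 7 bp
  [71,83): 12 bp
  [83,89): 6 bp
  [89,96): 7 bp
  [96,107): 11 bp
  [107,125): 18 bp
  [125,133): 8 bp
  [133,134): 1 bp
  [134,146): 12 bp
  [146,151): 5 bp
  [151,153): 2 bp
  [153,170): 17 bp
  [170,174): 4 bp
  [174,181): 7 bp
  [181,193): 12 bp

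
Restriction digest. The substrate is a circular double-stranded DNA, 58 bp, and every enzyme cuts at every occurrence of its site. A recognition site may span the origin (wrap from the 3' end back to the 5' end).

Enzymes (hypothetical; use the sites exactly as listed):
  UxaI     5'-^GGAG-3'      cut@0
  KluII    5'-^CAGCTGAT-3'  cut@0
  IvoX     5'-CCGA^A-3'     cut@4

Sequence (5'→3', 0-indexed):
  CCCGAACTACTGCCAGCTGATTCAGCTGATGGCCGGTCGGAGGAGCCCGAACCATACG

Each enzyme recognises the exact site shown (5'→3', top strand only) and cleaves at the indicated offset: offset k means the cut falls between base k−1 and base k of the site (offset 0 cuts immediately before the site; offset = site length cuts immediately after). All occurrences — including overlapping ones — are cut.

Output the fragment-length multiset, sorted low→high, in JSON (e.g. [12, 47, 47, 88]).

Site scan:
  UxaI GGAG/0: at [38, 41] ⇒ [38, 41]
  KluII CAGCTGAT/0: at [13, 22] ⇒ [13, 22]
  IvoX CCGAA/4: at [1, 46] ⇒ [5, 50]

All cut coordinates (distinct, sorted): [5, 13, 22, 38, 41, 50]

Fragments:
  5→13: 8 bp
  13→22: 9 bp
  22→38: 16 bp
  38→41: 3 bp
  41→50: 9 bp
  50→5 (wrap): 58-50+5 = 13 bp

[3,8,9,9,13,16]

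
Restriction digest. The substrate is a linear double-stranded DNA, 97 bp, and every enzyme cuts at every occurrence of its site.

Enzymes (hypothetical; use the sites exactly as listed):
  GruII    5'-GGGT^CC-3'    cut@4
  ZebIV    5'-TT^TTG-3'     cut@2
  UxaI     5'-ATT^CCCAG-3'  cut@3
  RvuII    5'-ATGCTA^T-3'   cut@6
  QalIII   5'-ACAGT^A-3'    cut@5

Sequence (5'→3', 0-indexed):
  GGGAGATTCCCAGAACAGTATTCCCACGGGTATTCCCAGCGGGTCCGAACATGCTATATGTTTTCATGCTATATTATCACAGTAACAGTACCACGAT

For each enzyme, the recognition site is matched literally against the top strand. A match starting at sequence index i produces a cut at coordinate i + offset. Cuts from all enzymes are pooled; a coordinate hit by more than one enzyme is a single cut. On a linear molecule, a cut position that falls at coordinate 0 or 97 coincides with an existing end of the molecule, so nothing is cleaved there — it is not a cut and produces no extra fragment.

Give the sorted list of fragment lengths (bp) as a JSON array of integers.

[6,8,8,10,11,12,12,15,15]

Scan for sites:
  GruII GGGTCC/4: at [40] ⇒ [44]
  ZebIV (TTTTG, off=2): no sites
  UxaI ATTCCCAG/3: at [5, 31] ⇒ [8, 34]
  RvuII ATGCTAT/6: at [50, 65] ⇒ [56, 71]
  QalIII ACAGTA/5: at [14, 78, 84] ⇒ [19, 83, 89]

Pooled cuts: [8, 19, 34, 44, 56, 71, 83, 89]

Fragment lengths:
  [0,8): 8 bp
  [8,19): 11 bp
  [19,34): 15 bp
  [34,44): 10 bp
  [44,56): 12 bp
  [56,71): 15 bp
  [71,83): 12 bp
  [83,89): 6 bp
  [89,97): 8 bp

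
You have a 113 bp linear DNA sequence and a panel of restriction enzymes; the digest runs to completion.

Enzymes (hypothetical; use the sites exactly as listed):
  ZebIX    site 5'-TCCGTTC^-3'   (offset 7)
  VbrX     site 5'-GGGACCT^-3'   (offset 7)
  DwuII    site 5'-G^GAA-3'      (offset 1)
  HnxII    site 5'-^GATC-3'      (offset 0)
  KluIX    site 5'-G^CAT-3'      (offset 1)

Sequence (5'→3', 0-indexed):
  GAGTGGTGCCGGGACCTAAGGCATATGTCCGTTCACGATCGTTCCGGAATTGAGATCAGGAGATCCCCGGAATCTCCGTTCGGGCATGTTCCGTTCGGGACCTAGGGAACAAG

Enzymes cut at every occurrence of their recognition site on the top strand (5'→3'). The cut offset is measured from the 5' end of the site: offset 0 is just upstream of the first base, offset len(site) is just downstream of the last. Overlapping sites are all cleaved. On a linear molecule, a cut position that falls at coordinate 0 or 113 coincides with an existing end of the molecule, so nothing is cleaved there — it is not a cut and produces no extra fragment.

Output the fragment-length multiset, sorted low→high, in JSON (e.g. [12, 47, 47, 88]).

[2,3,3,4,7,7,7,8,8,10,12,12,13,17]

Scan for sites:
  ZebIX (TCCGTTC, off=7): starts [27, 74, 89] → cuts [34, 81, 96]
  VbrX (GGGACCT, off=7): starts [10, 96] → cuts [17, 103]
  DwuII (GGAA, off=1): starts [45, 68, 105] → cuts [46, 69, 106]
  HnxII (GATC, off=0): starts [36, 53, 61] → cuts [36, 53, 61]
  KluIX (GCAT, off=1): starts [20, 83] → cuts [21, 84]

All cut coordinates (distinct, sorted): [17, 21, 34, 36, 46, 53, 61, 69, 81, 84, 96, 103, 106]

Fragments:
  [0,17): 17 bp
  [17,21): 4 bp
  [21,34): 13 bp
  [34,36): 2 bp
  [36,46): 10 bp
  [46,53): 7 bp
  [53,61): 8 bp
  [61,69): 8 bp
  [69,81): 12 bp
  [81,84): 3 bp
  [84,96): 12 bp
  [96,103): 7 bp
  [103,106): 3 bp
  [106,113): 7 bp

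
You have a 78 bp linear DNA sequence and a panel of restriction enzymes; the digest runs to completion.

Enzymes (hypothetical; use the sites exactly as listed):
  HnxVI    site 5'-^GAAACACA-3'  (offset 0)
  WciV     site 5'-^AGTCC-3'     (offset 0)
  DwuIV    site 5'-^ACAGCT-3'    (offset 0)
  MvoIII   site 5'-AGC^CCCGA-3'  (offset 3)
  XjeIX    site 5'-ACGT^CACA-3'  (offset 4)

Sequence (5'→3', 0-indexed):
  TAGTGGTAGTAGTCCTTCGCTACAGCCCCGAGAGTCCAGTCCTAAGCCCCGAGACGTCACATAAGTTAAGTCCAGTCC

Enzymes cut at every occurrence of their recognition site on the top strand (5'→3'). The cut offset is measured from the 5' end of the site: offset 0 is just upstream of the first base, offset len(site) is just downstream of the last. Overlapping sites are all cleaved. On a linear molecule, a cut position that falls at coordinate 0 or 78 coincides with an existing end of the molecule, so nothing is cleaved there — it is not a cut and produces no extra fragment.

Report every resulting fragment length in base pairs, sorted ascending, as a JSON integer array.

[5,5,5,6,10,10,10,11,16]

Site scan:
  HnxVI (GAAACACA, off=0): no sites
  WciV (AGTCC, off=0): starts [10, 32, 37, 68, 73] → cuts [10, 32, 37, 68, 73]
  DwuIV (ACAGCT, off=0): no sites
  MvoIII (AGCCCCGA, off=3): starts [23, 44] → cuts [26, 47]
  XjeIX (ACGTCACA, off=4): starts [53] → cuts [57]

Pooled cuts: [10, 26, 32, 37, 47, 57, 68, 73]

Fragment lengths:
  [0,10): 10 bp
  [10,26): 16 bp
  [26,32): 6 bp
  [32,37): 5 bp
  [37,47): 10 bp
  [47,57): 10 bp
  [57,68): 11 bp
  [68,73): 5 bp
  [73,78): 5 bp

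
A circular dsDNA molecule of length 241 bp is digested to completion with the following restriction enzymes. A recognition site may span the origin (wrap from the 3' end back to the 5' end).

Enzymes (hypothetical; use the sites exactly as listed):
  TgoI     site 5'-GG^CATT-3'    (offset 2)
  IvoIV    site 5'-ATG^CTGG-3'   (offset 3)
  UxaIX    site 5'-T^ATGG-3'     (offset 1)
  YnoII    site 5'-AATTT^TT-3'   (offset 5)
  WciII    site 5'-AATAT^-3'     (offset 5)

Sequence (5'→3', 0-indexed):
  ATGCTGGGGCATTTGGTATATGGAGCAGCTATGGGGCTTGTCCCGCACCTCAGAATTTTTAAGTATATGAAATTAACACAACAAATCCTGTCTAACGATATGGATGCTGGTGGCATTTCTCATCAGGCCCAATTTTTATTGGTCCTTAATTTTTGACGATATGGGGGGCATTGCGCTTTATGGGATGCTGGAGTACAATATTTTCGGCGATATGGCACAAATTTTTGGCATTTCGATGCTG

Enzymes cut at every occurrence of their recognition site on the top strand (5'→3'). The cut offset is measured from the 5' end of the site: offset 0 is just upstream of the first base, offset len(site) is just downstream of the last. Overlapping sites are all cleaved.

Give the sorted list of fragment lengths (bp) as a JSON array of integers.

Scan for sites:
  TgoI GGCATT/2: at [7, 111, 166, 226] ⇒ [9, 113, 168, 228]
  IvoIV ATGCTGG/3: at [0, 103, 184] ⇒ [3, 106, 187]
  UxaIX TATGG/1: at [18, 29, 98, 159, 178, 210] ⇒ [19, 30, 99, 160, 179, 211]
  YnoII AATTTTT/5: at [53, 130, 147, 219] ⇒ [58, 135, 152, 224]
  WciII AATAT/5: at [196] ⇒ [201]

Pooled cuts: [3, 9, 19, 30, 58, 99, 106, 113, 135, 152, 160, 168, 179, 187, 201, 211, 224, 228]

Fragments:
  3→9: 6 bp
  9→19: 10 bp
  19→30: 11 bp
  30→58: 28 bp
  58→99: 41 bp
  99→106: 7 bp
  106→113: 7 bp
  113→135: 22 bp
  135→152: 17 bp
  152→160: 8 bp
  160→168: 8 bp
  168→179: 11 bp
  179→187: 8 bp
  187→201: 14 bp
  201→211: 10 bp
  211→224: 13 bp
  224→228: 4 bp
  228→3 (wrap): 241-228+3 = 16 bp

[4,6,7,7,8,8,8,10,10,11,11,13,14,16,17,22,28,41]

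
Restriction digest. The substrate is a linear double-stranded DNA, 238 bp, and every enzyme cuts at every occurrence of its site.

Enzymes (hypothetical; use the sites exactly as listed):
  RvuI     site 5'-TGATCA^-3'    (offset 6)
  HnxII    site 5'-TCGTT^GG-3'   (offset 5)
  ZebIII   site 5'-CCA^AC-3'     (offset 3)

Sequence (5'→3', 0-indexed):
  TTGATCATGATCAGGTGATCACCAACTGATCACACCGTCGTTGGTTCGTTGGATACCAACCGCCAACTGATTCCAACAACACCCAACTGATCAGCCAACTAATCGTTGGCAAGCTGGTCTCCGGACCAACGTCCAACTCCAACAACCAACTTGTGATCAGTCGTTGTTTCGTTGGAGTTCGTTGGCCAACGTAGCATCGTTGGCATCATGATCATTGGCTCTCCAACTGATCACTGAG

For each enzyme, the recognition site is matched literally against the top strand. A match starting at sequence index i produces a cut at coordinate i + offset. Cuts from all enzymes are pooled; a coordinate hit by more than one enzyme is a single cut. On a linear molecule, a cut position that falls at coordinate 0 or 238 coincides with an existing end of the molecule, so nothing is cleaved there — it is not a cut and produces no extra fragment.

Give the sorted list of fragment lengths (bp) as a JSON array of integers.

[3,4,5,5,6,6,7,7,7,7,8,8,8,8,8,8,10,10,10,10,10,11,11,13,13,14,21]

Site scan:
  RvuI TGATCA/6: at [1, 7, 15, 26, 87, 153, 208, 227] ⇒ [7, 13, 21, 32, 93, 159, 214, 233]
  HnxII TCGTTGG/5: at [37, 45, 102, 168, 178, 196] ⇒ [42, 50, 107, 173, 183, 201]
  ZebIII CCAAC/3: at [21, 55, 62, 72, 82, 94, 125, 132, 138, 145, 185, 222] ⇒ [24, 58, 65, 75, 85, 97, 128, 135, 141, 148, 188, 225]

All cut coordinates (distinct, sorted): [7, 13, 21, 24, 32, 42, 50, 58, 65, 75, 85, 93, 97, 107, 128, 135, 141, 148, 159, 173, 183, 188, 201, 214, 225, 233]

Fragment lengths:
  [0,7): 7 bp
  [7,13): 6 bp
  [13,21): 8 bp
  [21,24): 3 bp
  [24,32): 8 bp
  [32,42): 10 bp
  [42,50): 8 bp
  [50,58): 8 bp
  [58,65): 7 bp
  [65,75): 10 bp
  [75,85): 10 bp
  [85,93): 8 bp
  [93,97): 4 bp
  [97,107): 10 bp
  [107,128): 21 bp
  [128,135): 7 bp
  [135,141): 6 bp
  [141,148): 7 bp
  [148,159): 11 bp
  [159,173): 14 bp
  [173,183): 10 bp
  [183,188): 5 bp
  [188,201): 13 bp
  [201,214): 13 bp
  [214,225): 11 bp
  [225,233): 8 bp
  [233,238): 5 bp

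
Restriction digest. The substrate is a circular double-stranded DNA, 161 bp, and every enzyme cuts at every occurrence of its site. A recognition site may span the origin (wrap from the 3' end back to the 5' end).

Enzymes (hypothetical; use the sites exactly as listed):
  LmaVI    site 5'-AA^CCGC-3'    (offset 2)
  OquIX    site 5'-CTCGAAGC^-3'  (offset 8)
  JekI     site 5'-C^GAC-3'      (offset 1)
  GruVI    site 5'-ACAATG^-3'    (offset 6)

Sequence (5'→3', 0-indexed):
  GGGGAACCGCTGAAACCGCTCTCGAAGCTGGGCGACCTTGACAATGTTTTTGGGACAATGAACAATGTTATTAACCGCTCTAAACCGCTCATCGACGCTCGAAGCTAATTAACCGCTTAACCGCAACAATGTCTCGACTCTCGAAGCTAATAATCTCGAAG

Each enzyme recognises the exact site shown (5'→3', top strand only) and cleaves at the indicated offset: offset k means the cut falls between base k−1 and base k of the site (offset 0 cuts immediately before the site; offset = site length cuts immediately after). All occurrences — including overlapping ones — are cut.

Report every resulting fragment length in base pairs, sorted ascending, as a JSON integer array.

[4,5,7,7,7,8,9,9,10,11,12,12,13,13,14,20]

Scan for sites:
  LmaVI AACCGC/2: at [4, 13, 72, 82, 110, 118] ⇒ [6, 15, 74, 84, 112, 120]
  OquIX CTCGAAGC/8: at [20, 97, 139] ⇒ [28, 105, 147]
  JekI CGAC/1: at [32, 92, 134] ⇒ [33, 93, 135]
  GruVI ACAATG/6: at [40, 54, 61, 125] ⇒ [46, 60, 67, 131]

Pooled cuts: [6, 15, 28, 33, 46, 60, 67, 74, 84, 93, 105, 112, 120, 131, 135, 147]

Fragments:
  6→15: 9 bp
  15→28: 13 bp
  28→33: 5 bp
  33→46: 13 bp
  46→60: 14 bp
  60→67: 7 bp
  67→74: 7 bp
  74→84: 10 bp
  84→93: 9 bp
  93→105: 12 bp
  105→112: 7 bp
  112→120: 8 bp
  120→131: 11 bp
  131→135: 4 bp
  135→147: 12 bp
  147→6 (wrap): 161-147+6 = 20 bp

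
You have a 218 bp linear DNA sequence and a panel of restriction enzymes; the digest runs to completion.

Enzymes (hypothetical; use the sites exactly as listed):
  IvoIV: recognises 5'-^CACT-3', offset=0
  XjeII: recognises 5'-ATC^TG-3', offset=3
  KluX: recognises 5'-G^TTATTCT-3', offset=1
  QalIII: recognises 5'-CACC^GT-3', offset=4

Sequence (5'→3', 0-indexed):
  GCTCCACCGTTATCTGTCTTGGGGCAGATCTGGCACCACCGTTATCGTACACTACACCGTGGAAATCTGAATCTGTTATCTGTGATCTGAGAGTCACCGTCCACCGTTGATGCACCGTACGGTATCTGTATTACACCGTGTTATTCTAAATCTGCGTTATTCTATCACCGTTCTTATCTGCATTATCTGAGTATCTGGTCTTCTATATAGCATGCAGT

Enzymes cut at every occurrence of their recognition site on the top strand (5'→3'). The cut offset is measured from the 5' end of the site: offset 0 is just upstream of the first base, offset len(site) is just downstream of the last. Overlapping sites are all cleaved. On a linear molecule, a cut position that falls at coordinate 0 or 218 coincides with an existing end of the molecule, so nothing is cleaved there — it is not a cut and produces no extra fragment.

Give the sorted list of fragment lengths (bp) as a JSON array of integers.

[3,4,6,6,7,7,7,8,8,9,9,9,9,9,10,10,11,11,11,12,13,16,23]

Per-enzyme occurrences:
  IvoIV CACT/0: at [49] ⇒ [49]
  XjeII ATCTG/3: at [11, 27, 64, 70, 77, 84, 123, 149, 175, 184, 192] ⇒ [14, 30, 67, 73, 80, 87, 126, 152, 178, 187, 195]
  KluX GTTATTCT/1: at [139, 155] ⇒ [140, 156]
  QalIII CACCGT/4: at [4, 36, 54, 94, 101, 112, 133, 165] ⇒ [8, 40, 58, 98, 105, 116, 137, 169]

All cut coordinates (distinct, sorted): [8, 14, 30, 40, 49, 58, 67, 73, 80, 87, 98, 105, 116, 126, 137, 140, 152, 156, 169, 178, 187, 195]

Fragments:
  [0,8): 8 bp
  [8,14): 6 bp
  [14,30): 16 bp
  [30,40): 10 bp
  [40,49): 9 bp
  [49,58): 9 bp
  [58,67): 9 bp
  [67,73): 6 bp
  [73,80): 7 bp
  [80,87): 7 bp
  [87,98): 11 bp
  [98,105): 7 bp
  [105,116): 11 bp
  [116,126): 10 bp
  [126,137): 11 bp
  [137,140): 3 bp
  [140,152): 12 bp
  [152,156): 4 bp
  [156,169): 13 bp
  [169,178): 9 bp
  [178,187): 9 bp
  [187,195): 8 bp
  [195,218): 23 bp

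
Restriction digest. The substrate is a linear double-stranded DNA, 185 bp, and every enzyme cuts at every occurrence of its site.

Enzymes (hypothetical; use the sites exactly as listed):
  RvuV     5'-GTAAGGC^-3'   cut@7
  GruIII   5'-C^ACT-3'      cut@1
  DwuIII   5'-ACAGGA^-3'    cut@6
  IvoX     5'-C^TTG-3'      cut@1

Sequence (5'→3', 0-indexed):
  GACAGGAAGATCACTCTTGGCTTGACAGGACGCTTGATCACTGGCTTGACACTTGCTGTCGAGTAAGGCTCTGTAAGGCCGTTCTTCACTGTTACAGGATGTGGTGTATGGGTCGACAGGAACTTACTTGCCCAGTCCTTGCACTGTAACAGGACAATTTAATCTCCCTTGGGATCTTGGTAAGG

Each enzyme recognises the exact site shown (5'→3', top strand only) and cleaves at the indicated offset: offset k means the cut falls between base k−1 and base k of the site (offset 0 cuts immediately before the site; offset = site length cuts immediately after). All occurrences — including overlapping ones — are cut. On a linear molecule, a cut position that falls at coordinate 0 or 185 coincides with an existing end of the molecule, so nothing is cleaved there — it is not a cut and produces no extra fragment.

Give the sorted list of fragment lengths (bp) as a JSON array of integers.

[2,3,4,4,5,5,5,6,6,6,7,8,8,9,9,10,11,12,12,14,17,22]

Per-enzyme occurrences:
  RvuV (GTAAGGC, off=7): starts [62, 72] → cuts [69, 79]
  GruIII (CACT, off=1): starts [11, 38, 49, 86, 141] → cuts [12, 39, 50, 87, 142]
  DwuIII (ACAGGA, off=6): starts [1, 24, 93, 115, 148] → cuts [7, 30, 99, 121, 154]
  IvoX (CTTG, off=1): starts [15, 20, 32, 44, 51, 126, 137, 167, 175] → cuts [16, 21, 33, 45, 52, 127, 138, 168, 176]

Pooled cuts: [7, 12, 16, 21, 30, 33, 39, 45, 50, 52, 69, 79, 87, 99, 121, 127, 138, 142, 154, 168, 176]

Fragments:
  [0,7): 7 bp
  [7,12): 5 bp
  [12,16): 4 bp
  [16,21): 5 bp
  [21,30): 9 bp
  [30,33): 3 bp
  [33,39): 6 bp
  [39,45): 6 bp
  [45,50): 5 bp
  [50,52): 2 bp
  [52,69): 17 bp
  [69,79): 10 bp
  [79,87): 8 bp
  [87,99): 12 bp
  [99,121): 22 bp
  [121,127): 6 bp
  [127,138): 11 bp
  [138,142): 4 bp
  [142,154): 12 bp
  [154,168): 14 bp
  [168,176): 8 bp
  [176,185): 9 bp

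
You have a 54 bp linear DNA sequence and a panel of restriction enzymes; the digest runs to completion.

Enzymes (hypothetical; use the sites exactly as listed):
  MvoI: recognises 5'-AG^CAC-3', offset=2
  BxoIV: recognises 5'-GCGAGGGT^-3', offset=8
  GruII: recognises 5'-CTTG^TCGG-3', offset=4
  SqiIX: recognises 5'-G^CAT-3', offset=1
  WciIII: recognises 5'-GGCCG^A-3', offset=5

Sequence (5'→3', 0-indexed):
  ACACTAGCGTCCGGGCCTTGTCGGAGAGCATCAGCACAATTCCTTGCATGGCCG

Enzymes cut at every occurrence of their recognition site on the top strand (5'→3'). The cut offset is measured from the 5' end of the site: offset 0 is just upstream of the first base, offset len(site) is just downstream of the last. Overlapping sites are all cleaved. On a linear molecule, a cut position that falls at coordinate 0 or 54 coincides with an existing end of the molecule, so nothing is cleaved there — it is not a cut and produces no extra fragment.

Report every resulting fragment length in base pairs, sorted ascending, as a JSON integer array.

[6,8,8,12,20]

Site scan:
  MvoI AGCAC/2: at [32] ⇒ [34]
  BxoIV (GCGAGGGT, off=8): no sites
  GruII CTTGTCGG/4: at [16] ⇒ [20]
  SqiIX GCAT/1: at [27, 45] ⇒ [28, 46]
  WciIII (GGCCGA, off=5): no sites

All cut coordinates (distinct, sorted): [20, 28, 34, 46]

Fragments:
  [0,20): 20 bp
  [20,28): 8 bp
  [28,34): 6 bp
  [34,46): 12 bp
  [46,54): 8 bp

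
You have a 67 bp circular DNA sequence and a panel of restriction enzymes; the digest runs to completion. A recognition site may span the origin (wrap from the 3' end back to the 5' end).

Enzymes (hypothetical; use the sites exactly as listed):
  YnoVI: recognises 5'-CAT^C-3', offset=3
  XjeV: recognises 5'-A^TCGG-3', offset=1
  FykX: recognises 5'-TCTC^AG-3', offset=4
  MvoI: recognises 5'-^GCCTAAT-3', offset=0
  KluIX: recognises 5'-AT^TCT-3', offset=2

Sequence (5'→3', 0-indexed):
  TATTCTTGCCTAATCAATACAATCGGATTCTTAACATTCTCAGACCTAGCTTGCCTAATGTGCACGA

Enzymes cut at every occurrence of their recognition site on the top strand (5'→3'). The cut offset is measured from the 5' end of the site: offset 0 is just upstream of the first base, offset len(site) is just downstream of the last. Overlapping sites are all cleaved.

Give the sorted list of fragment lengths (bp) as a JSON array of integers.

[4,4,6,9,11,15,18]

Site scan:
  YnoVI (CATC, off=3): no sites
  XjeV ATCGG/1: at [21] ⇒ [22]
  FykX TCTCAG/4: at [37] ⇒ [41]
  MvoI GCCTAAT/0: at [7, 52] ⇒ [7, 52]
  KluIX ATTCT/2: at [1, 26, 35] ⇒ [3, 28, 37]

Pooled cuts: [3, 7, 22, 28, 37, 41, 52]

Fragments:
  3→7: 4 bp
  7→22: 15 bp
  22→28: 6 bp
  28→37: 9 bp
  37→41: 4 bp
  41→52: 11 bp
  52→3 (wrap): 67-52+3 = 18 bp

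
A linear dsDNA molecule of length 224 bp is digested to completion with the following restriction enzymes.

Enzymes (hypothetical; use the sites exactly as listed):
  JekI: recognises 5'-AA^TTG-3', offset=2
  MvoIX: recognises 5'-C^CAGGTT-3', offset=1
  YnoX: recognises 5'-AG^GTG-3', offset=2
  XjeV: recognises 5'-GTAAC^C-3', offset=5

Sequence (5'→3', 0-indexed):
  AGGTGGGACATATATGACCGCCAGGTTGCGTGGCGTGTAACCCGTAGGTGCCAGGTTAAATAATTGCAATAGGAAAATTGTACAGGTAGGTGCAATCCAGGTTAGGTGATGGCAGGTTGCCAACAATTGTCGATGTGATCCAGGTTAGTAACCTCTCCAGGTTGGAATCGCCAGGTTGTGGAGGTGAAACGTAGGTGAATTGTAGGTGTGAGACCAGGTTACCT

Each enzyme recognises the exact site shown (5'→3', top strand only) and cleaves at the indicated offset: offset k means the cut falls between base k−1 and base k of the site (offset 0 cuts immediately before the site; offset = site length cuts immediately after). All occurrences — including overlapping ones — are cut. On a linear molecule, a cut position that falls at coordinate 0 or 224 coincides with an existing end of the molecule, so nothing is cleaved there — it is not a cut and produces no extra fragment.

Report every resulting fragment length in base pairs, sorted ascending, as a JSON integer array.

Per-enzyme occurrences:
  JekI (AATTG, off=2): starts [61, 75, 124, 197] → cuts [63, 77, 126, 199]
  MvoIX (CCAGGTT, off=1): starts [20, 50, 96, 139, 156, 170, 213] → cuts [21, 51, 97, 140, 157, 171, 214]
  YnoX (AGGTG, off=2): starts [0, 45, 87, 103, 181, 192, 203] → cuts [2, 47, 89, 105, 183, 194, 205]
  XjeV (GTAACC, off=5): starts [36, 147] → cuts [41, 152]

Pooled cuts: [2, 21, 41, 47, 51, 63, 77, 89, 97, 105, 126, 140, 152, 157, 171, 183, 194, 199, 205, 214]

Fragment lengths:
  [0,2): 2 bp
  [2,21): 19 bp
  [21,41): 20 bp
  [41,47): 6 bp
  [47,51): 4 bp
  [51,63): 12 bp
  [63,77): 14 bp
  [77,89): 12 bp
  [89,97): 8 bp
  [97,105): 8 bp
  [105,126): 21 bp
  [126,140): 14 bp
  [140,152): 12 bp
  [152,157): 5 bp
  [157,171): 14 bp
  [171,183): 12 bp
  [183,194): 11 bp
  [194,199): 5 bp
  [199,205): 6 bp
  [205,214): 9 bp
  [214,224): 10 bp

[2,4,5,5,6,6,8,8,9,10,11,12,12,12,12,14,14,14,19,20,21]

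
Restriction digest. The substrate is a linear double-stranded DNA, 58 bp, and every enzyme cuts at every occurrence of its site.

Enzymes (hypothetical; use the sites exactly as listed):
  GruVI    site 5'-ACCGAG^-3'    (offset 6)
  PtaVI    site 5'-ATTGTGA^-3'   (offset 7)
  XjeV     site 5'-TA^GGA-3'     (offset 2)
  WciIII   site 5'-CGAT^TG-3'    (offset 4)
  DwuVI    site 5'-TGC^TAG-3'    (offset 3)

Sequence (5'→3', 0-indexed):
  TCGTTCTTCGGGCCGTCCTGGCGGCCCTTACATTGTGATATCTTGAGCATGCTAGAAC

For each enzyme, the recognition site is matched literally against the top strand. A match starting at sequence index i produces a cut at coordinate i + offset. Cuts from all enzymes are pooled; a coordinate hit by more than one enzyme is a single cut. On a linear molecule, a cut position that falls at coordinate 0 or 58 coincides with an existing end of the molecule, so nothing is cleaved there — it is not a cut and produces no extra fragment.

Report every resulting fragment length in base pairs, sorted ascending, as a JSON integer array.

Site scan:
  GruVI (ACCGAG, off=6): no sites
  PtaVI ATTGTGA/7: at [31] ⇒ [38]
  XjeV (TAGGA, off=2): no sites
  WciIII (CGATTG, off=4): no sites
  DwuVI TGCTAG/3: at [49] ⇒ [52]

All cut coordinates (distinct, sorted): [38, 52]

Fragment lengths:
  [0,38): 38 bp
  [38,52): 14 bp
  [52,58): 6 bp

[6,14,38]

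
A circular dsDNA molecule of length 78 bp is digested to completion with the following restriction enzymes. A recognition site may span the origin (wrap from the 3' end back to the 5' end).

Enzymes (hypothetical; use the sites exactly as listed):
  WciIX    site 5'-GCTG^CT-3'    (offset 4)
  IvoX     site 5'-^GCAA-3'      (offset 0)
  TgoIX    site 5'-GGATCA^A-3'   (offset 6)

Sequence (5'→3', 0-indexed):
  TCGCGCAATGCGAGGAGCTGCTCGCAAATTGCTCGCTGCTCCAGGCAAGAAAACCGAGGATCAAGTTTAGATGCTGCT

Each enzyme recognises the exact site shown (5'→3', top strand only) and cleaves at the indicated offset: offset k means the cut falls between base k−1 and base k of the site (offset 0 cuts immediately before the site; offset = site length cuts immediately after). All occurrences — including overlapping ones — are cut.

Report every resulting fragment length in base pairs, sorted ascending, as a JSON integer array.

[3,6,6,13,15,16,19]

Scan for sites:
  WciIX GCTGCT/4: at [16, 34, 72] ⇒ [20, 38, 76]
  IvoX GCAA/0: at [4, 23, 44] ⇒ [4, 23, 44]
  TgoIX GGATCAA/6: at [57] ⇒ [63]

All cut coordinates (distinct, sorted): [4, 20, 23, 38, 44, 63, 76]

Fragment lengths:
  4→20: 16 bp
  20→23: 3 bp
  23→38: 15 bp
  38→44: 6 bp
  44→63: 19 bp
  63→76: 13 bp
  76→4 (wrap): 78-76+4 = 6 bp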